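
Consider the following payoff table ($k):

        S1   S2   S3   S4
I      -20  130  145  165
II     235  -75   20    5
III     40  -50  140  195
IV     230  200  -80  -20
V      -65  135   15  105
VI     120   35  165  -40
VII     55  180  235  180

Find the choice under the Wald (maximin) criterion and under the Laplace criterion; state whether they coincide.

Row minima: I=-20, II=-75, III=-50, IV=-80, V=-65, VI=-40, VII=55
Best worst-case = 55 → VII.
Row averages: I=105, II=46.25, III=81.25, IV=82.5, V=47.5, VI=70, VII=162.5
Highest average = 162.5 → VII.

maximin → VII; laplace → VII (agree)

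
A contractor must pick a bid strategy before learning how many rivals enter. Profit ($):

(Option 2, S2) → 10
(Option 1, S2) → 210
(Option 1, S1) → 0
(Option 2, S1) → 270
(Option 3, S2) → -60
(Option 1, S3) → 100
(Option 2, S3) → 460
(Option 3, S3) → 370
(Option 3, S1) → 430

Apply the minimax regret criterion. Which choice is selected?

Option 2

Column bests: S1=430, S2=210, S3=460.
Option 1 regrets: 430, 0, 360 → max 430
Option 2 regrets: 160, 200, 0 → max 200
Option 3 regrets: 0, 270, 90 → max 270
Smallest max regret = 200 → Option 2.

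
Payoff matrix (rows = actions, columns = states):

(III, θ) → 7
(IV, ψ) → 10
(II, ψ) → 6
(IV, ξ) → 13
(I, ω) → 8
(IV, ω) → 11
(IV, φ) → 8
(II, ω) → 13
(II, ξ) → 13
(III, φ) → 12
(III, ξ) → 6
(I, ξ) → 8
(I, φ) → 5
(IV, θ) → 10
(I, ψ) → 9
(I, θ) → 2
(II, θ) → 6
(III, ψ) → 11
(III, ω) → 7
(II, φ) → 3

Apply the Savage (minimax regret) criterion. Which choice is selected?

IV

Column bests: θ=10, φ=12, ψ=11, ω=13, ξ=13.
I regrets: 8, 7, 2, 5, 5 → max 8
II regrets: 4, 9, 5, 0, 0 → max 9
III regrets: 3, 0, 0, 6, 7 → max 7
IV regrets: 0, 4, 1, 2, 0 → max 4
Smallest max regret = 4 → IV.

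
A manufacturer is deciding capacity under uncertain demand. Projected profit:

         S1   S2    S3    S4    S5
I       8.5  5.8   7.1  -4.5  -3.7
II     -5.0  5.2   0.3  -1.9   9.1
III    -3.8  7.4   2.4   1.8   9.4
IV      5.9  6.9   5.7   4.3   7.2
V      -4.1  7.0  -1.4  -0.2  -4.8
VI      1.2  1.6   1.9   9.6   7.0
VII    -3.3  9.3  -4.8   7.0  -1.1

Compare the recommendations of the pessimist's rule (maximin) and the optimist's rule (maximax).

Row minima: I=-4.5, II=-5.0, III=-3.8, IV=4.3, V=-4.8, VI=1.2, VII=-4.8
Best worst-case = 4.3 → IV.
Row maxima: I=8.5, II=9.1, III=9.4, IV=7.2, V=7.0, VI=9.6, VII=9.3
Best best-case = 9.6 → VI.

maximin → IV; maximax → VI (disagree)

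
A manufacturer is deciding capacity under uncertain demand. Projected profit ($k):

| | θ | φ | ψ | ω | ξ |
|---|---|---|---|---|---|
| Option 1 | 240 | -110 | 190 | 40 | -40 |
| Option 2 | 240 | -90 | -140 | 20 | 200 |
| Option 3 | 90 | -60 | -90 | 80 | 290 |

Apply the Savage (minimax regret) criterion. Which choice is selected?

Column bests: θ=240, φ=-60, ψ=190, ω=80, ξ=290.
Option 1 regrets: 0, 50, 0, 40, 330 → max 330
Option 2 regrets: 0, 30, 330, 60, 90 → max 330
Option 3 regrets: 150, 0, 280, 0, 0 → max 280
Smallest max regret = 280 → Option 3.

Option 3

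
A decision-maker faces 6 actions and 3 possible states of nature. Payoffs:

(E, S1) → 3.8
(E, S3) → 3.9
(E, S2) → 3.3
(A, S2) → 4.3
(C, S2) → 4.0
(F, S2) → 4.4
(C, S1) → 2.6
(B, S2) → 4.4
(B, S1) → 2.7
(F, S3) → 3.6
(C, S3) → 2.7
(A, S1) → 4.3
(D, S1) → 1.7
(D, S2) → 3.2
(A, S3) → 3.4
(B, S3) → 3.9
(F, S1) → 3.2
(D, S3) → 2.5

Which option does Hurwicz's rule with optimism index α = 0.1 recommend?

A: 0.1·4.3 + 0.9·3.4 = 3.49
B: 0.1·4.4 + 0.9·2.7 = 2.87
C: 0.1·4.0 + 0.9·2.6 = 2.74
D: 0.1·3.2 + 0.9·1.7 = 1.85
E: 0.1·3.9 + 0.9·3.3 = 3.36
F: 0.1·4.4 + 0.9·3.2 = 3.32
Highest Hurwicz score = 3.49 → A.

A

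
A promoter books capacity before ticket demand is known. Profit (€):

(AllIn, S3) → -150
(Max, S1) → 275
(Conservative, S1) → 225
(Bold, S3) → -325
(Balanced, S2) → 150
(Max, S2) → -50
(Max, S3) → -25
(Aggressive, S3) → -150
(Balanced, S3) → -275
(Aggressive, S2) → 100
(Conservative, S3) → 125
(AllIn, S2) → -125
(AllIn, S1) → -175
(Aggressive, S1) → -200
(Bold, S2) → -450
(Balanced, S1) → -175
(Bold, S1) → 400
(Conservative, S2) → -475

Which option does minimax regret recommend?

Column bests: S1=400, S2=150, S3=125.
Conservative regrets: 175, 625, 0 → max 625
Balanced regrets: 575, 0, 400 → max 575
Aggressive regrets: 600, 50, 275 → max 600
Bold regrets: 0, 600, 450 → max 600
AllIn regrets: 575, 275, 275 → max 575
Max regrets: 125, 200, 150 → max 200
Smallest max regret = 200 → Max.

Max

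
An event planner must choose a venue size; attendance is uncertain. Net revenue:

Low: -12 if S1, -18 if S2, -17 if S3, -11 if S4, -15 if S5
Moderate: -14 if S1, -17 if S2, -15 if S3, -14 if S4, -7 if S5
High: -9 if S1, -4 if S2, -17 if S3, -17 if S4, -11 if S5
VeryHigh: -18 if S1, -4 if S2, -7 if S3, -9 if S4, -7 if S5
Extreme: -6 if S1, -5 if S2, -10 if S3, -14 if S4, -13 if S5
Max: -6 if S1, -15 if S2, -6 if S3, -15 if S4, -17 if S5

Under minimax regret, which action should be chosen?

Column bests: S1=-6, S2=-4, S3=-6, S4=-9, S5=-7.
Low regrets: 6, 14, 11, 2, 8 → max 14
Moderate regrets: 8, 13, 9, 5, 0 → max 13
High regrets: 3, 0, 11, 8, 4 → max 11
VeryHigh regrets: 12, 0, 1, 0, 0 → max 12
Extreme regrets: 0, 1, 4, 5, 6 → max 6
Max regrets: 0, 11, 0, 6, 10 → max 11
Smallest max regret = 6 → Extreme.

Extreme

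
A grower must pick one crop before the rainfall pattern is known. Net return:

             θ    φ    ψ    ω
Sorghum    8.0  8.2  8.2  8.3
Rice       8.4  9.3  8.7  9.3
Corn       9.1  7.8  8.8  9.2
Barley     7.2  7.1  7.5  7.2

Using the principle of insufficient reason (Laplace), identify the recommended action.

Rice

Row averages: Sorghum=8.175, Rice=8.925, Corn=8.725, Barley=7.25
Highest average = 8.925 → Rice.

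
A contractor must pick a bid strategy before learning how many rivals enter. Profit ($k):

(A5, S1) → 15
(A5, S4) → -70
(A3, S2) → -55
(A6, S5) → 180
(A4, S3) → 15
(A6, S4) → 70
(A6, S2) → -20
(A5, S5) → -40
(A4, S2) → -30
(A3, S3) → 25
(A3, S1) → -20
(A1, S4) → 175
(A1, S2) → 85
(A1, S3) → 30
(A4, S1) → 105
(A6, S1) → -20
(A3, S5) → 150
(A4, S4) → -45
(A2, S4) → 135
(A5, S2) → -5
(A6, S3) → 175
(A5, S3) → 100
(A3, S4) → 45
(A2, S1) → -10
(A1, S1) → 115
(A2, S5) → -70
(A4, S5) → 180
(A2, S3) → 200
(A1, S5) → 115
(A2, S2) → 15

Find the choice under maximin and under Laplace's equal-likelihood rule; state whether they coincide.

Row minima: A1=30, A2=-70, A3=-55, A4=-45, A5=-70, A6=-20
Best worst-case = 30 → A1.
Row averages: A1=104, A2=54, A3=29, A4=45, A5=0, A6=77
Highest average = 104 → A1.

maximin → A1; laplace → A1 (agree)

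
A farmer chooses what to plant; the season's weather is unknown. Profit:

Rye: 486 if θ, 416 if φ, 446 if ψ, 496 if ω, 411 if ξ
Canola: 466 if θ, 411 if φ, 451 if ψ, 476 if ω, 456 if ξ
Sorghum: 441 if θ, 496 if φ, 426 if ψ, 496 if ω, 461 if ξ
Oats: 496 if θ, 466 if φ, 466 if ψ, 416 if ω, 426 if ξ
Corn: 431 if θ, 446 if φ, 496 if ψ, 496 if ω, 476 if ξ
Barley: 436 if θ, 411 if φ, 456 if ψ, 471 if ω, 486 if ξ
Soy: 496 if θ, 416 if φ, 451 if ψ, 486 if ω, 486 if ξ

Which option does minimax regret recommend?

Column bests: θ=496, φ=496, ψ=496, ω=496, ξ=486.
Rye regrets: 10, 80, 50, 0, 75 → max 80
Canola regrets: 30, 85, 45, 20, 30 → max 85
Sorghum regrets: 55, 0, 70, 0, 25 → max 70
Oats regrets: 0, 30, 30, 80, 60 → max 80
Corn regrets: 65, 50, 0, 0, 10 → max 65
Barley regrets: 60, 85, 40, 25, 0 → max 85
Soy regrets: 0, 80, 45, 10, 0 → max 80
Smallest max regret = 65 → Corn.

Corn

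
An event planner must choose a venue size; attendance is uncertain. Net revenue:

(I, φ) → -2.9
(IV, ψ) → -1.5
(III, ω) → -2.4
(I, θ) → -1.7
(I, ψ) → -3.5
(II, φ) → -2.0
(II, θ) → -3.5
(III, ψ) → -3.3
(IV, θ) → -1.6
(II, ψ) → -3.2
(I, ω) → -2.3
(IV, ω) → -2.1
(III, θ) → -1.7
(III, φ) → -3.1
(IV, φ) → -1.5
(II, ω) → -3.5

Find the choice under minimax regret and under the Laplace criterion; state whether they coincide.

minimax regret → IV; laplace → IV (agree)

Column bests: θ=-1.6, φ=-1.5, ψ=-1.5, ω=-2.1.
I regrets: 0.1, 1.4, 2.0, 0.2 → max 2.0
II regrets: 1.9, 0.5, 1.7, 1.4 → max 1.9
III regrets: 0.1, 1.6, 1.8, 0.3 → max 1.8
IV regrets: 0.0, 0.0, 0.0, 0.0 → max 0.0
Smallest max regret = 0.0 → IV.
Row averages: I=-2.6, II=-3.05, III=-2.625, IV=-1.675
Highest average = -1.675 → IV.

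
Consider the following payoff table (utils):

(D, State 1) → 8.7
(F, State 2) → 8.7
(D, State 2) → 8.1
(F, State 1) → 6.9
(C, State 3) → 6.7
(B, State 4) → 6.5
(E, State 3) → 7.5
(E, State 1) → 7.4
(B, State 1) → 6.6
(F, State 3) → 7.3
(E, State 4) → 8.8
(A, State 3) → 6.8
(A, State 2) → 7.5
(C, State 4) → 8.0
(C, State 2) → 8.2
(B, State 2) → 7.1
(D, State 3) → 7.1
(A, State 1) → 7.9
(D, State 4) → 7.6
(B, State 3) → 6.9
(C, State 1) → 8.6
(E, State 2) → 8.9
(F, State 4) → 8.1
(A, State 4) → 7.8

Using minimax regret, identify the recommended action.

Column bests: State 1=8.7, State 2=8.9, State 3=7.5, State 4=8.8.
A regrets: 0.8, 1.4, 0.7, 1.0 → max 1.4
B regrets: 2.1, 1.8, 0.6, 2.3 → max 2.3
C regrets: 0.1, 0.7, 0.8, 0.8 → max 0.8
D regrets: 0.0, 0.8, 0.4, 1.2 → max 1.2
E regrets: 1.3, 0.0, 0.0, 0.0 → max 1.3
F regrets: 1.8, 0.2, 0.2, 0.7 → max 1.8
Smallest max regret = 0.8 → C.

C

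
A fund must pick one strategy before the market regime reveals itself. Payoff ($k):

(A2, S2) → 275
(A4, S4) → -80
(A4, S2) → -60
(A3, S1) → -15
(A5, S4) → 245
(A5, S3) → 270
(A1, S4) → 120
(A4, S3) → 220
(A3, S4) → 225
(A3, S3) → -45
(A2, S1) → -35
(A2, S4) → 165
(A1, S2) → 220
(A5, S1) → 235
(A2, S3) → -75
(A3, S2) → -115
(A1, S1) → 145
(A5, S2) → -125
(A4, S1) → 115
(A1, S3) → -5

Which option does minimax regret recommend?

A1

Column bests: S1=235, S2=275, S3=270, S4=245.
A1 regrets: 90, 55, 275, 125 → max 275
A2 regrets: 270, 0, 345, 80 → max 345
A3 regrets: 250, 390, 315, 20 → max 390
A4 regrets: 120, 335, 50, 325 → max 335
A5 regrets: 0, 400, 0, 0 → max 400
Smallest max regret = 275 → A1.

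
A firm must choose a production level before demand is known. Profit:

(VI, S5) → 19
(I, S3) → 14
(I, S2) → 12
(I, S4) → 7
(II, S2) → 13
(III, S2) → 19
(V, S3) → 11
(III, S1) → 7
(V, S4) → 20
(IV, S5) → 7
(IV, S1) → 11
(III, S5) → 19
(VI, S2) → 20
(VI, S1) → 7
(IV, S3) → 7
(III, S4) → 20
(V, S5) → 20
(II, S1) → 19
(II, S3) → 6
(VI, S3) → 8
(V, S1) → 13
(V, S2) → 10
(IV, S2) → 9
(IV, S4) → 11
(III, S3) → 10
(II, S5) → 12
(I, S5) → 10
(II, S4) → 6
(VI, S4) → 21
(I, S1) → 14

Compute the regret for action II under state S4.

15

Best payoff under S4 is 21.
Regret = 21 − 6 = 15.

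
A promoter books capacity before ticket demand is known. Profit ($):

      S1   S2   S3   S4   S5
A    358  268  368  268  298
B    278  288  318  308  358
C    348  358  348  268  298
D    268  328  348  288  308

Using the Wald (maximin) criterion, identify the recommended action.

B

Row minima: A=268, B=278, C=268, D=268
Best worst-case = 278 → B.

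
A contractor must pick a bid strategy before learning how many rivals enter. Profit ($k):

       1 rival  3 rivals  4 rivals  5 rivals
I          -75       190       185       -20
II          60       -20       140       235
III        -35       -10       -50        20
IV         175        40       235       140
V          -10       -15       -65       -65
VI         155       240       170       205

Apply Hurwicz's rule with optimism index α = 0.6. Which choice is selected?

I: 0.6·190 + 0.4·(-75) = 84
II: 0.6·235 + 0.4·(-20) = 133
III: 0.6·20 + 0.4·(-50) = -8
IV: 0.6·235 + 0.4·40 = 157
V: 0.6·(-10) + 0.4·(-65) = -32
VI: 0.6·240 + 0.4·155 = 206
Highest Hurwicz score = 206 → VI.

VI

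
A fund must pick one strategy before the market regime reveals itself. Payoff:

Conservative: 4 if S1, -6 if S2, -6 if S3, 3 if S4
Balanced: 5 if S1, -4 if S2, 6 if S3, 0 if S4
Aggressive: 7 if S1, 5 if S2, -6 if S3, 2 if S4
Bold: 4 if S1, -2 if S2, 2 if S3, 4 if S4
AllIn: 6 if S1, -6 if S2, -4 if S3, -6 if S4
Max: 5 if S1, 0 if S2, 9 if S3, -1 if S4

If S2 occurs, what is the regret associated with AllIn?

Best payoff under S2 is 5.
Regret = 5 − (-6) = 11.

11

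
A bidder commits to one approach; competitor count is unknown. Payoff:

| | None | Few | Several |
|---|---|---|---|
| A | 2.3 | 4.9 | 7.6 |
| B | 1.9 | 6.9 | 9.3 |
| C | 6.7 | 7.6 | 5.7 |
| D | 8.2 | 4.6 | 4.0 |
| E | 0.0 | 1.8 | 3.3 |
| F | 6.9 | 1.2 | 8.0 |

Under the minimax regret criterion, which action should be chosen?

Column bests: None=8.2, Few=7.6, Several=9.3.
A regrets: 5.9, 2.7, 1.7 → max 5.9
B regrets: 6.3, 0.7, 0.0 → max 6.3
C regrets: 1.5, 0.0, 3.6 → max 3.6
D regrets: 0.0, 3.0, 5.3 → max 5.3
E regrets: 8.2, 5.8, 6.0 → max 8.2
F regrets: 1.3, 6.4, 1.3 → max 6.4
Smallest max regret = 3.6 → C.

C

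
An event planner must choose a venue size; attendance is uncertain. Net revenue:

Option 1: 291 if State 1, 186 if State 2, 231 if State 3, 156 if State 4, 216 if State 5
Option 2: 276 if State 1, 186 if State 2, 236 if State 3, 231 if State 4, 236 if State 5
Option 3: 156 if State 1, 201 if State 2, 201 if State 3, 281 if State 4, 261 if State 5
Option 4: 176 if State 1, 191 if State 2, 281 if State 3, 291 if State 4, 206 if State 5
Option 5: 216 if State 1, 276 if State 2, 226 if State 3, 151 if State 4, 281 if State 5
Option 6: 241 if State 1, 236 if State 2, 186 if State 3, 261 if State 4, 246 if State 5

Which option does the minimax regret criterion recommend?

Option 2

Column bests: State 1=291, State 2=276, State 3=281, State 4=291, State 5=281.
Option 1 regrets: 0, 90, 50, 135, 65 → max 135
Option 2 regrets: 15, 90, 45, 60, 45 → max 90
Option 3 regrets: 135, 75, 80, 10, 20 → max 135
Option 4 regrets: 115, 85, 0, 0, 75 → max 115
Option 5 regrets: 75, 0, 55, 140, 0 → max 140
Option 6 regrets: 50, 40, 95, 30, 35 → max 95
Smallest max regret = 90 → Option 2.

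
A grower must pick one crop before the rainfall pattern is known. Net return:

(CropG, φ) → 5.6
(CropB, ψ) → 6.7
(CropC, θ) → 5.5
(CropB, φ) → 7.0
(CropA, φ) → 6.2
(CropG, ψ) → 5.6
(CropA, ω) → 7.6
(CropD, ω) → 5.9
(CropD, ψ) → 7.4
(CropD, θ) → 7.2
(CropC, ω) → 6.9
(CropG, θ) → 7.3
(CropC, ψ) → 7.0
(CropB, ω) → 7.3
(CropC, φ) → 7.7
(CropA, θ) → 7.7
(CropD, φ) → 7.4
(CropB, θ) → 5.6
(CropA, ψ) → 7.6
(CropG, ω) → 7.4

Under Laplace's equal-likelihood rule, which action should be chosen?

Row averages: CropG=6.475, CropB=6.65, CropC=6.775, CropD=6.975, CropA=7.275
Highest average = 7.275 → CropA.

CropA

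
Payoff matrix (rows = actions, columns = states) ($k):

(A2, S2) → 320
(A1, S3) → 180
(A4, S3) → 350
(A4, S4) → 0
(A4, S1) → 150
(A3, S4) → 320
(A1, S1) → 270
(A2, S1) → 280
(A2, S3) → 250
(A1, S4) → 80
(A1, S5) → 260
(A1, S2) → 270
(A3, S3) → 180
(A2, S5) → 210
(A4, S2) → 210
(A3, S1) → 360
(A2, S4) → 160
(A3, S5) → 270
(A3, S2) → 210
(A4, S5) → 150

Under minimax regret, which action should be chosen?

A2

Column bests: S1=360, S2=320, S3=350, S4=320, S5=270.
A1 regrets: 90, 50, 170, 240, 10 → max 240
A2 regrets: 80, 0, 100, 160, 60 → max 160
A3 regrets: 0, 110, 170, 0, 0 → max 170
A4 regrets: 210, 110, 0, 320, 120 → max 320
Smallest max regret = 160 → A2.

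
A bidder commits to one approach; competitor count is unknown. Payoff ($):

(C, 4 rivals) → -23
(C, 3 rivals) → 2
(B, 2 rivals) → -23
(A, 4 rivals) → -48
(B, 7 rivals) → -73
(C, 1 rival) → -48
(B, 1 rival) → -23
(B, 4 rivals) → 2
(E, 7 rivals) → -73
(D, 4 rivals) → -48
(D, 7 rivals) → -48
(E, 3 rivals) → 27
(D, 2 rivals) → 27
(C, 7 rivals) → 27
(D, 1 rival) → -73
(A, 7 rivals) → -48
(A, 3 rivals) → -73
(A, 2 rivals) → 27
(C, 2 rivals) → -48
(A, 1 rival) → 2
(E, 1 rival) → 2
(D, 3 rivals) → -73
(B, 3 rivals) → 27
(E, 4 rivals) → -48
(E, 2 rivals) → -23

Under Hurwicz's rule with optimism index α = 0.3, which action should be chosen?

C

A: 0.3·27 + 0.7·(-73) = -43
B: 0.3·27 + 0.7·(-73) = -43
C: 0.3·27 + 0.7·(-48) = -25.5
D: 0.3·27 + 0.7·(-73) = -43
E: 0.3·27 + 0.7·(-73) = -43
Highest Hurwicz score = -25.5 → C.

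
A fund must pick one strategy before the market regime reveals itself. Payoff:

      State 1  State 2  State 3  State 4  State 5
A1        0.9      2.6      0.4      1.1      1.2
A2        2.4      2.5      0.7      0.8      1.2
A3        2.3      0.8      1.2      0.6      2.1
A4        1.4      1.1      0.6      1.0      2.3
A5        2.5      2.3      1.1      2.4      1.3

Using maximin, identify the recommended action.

Row minima: A1=0.4, A2=0.7, A3=0.6, A4=0.6, A5=1.1
Best worst-case = 1.1 → A5.

A5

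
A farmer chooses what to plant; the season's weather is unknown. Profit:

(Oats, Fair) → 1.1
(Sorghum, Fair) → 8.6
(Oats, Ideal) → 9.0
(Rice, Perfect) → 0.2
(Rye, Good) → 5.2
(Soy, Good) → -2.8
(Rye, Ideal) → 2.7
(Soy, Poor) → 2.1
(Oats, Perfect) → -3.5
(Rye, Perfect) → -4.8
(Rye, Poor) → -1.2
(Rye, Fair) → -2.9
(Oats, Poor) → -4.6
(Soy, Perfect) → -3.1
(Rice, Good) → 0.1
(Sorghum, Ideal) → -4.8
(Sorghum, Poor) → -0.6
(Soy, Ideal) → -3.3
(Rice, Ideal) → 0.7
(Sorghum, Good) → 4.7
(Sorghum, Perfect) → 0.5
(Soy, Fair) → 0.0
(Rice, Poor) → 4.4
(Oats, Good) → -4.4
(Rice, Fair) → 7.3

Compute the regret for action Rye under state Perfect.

5.3

Best payoff under Perfect is 0.5.
Regret = 0.5 − (-4.8) = 5.3.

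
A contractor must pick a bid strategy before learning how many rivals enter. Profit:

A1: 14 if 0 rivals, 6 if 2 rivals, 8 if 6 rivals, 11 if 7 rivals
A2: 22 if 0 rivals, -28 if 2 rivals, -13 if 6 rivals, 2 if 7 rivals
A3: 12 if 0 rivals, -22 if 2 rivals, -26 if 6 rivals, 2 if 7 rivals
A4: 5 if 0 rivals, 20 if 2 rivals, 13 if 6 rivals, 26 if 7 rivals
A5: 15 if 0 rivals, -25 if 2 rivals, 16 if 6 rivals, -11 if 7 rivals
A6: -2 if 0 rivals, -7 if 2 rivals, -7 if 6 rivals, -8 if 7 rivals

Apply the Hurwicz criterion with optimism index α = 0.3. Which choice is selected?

A4

A1: 0.3·14 + 0.7·6 = 8.4
A2: 0.3·22 + 0.7·(-28) = -13
A3: 0.3·12 + 0.7·(-26) = -14.6
A4: 0.3·26 + 0.7·5 = 11.3
A5: 0.3·16 + 0.7·(-25) = -12.7
A6: 0.3·(-2) + 0.7·(-8) = -6.2
Highest Hurwicz score = 11.3 → A4.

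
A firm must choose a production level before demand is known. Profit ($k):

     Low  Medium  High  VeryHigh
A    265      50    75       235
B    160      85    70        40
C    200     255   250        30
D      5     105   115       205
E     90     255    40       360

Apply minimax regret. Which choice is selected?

Column bests: Low=265, Medium=255, High=250, VeryHigh=360.
A regrets: 0, 205, 175, 125 → max 205
B regrets: 105, 170, 180, 320 → max 320
C regrets: 65, 0, 0, 330 → max 330
D regrets: 260, 150, 135, 155 → max 260
E regrets: 175, 0, 210, 0 → max 210
Smallest max regret = 205 → A.

A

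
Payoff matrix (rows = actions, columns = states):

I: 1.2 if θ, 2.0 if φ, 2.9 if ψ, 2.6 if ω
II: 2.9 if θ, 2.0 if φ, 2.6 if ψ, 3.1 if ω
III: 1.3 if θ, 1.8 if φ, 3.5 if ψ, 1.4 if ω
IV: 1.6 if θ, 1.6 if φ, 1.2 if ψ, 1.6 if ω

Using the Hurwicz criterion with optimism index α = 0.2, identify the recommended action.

II

I: 0.2·2.9 + 0.8·1.2 = 1.54
II: 0.2·3.1 + 0.8·2.0 = 2.22
III: 0.2·3.5 + 0.8·1.3 = 1.74
IV: 0.2·1.6 + 0.8·1.2 = 1.28
Highest Hurwicz score = 2.22 → II.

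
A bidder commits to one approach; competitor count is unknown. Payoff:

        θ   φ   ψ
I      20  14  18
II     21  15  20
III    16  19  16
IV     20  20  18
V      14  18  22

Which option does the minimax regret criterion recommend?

IV

Column bests: θ=21, φ=20, ψ=22.
I regrets: 1, 6, 4 → max 6
II regrets: 0, 5, 2 → max 5
III regrets: 5, 1, 6 → max 6
IV regrets: 1, 0, 4 → max 4
V regrets: 7, 2, 0 → max 7
Smallest max regret = 4 → IV.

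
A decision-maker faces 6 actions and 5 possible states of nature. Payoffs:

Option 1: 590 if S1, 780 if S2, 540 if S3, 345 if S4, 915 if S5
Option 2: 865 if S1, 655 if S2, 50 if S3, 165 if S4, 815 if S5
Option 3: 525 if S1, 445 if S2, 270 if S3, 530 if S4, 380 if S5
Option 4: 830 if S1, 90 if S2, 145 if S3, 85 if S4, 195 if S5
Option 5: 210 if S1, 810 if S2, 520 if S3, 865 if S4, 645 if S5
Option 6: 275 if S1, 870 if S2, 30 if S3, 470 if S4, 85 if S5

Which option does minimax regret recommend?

Option 1

Column bests: S1=865, S2=870, S3=540, S4=865, S5=915.
Option 1 regrets: 275, 90, 0, 520, 0 → max 520
Option 2 regrets: 0, 215, 490, 700, 100 → max 700
Option 3 regrets: 340, 425, 270, 335, 535 → max 535
Option 4 regrets: 35, 780, 395, 780, 720 → max 780
Option 5 regrets: 655, 60, 20, 0, 270 → max 655
Option 6 regrets: 590, 0, 510, 395, 830 → max 830
Smallest max regret = 520 → Option 1.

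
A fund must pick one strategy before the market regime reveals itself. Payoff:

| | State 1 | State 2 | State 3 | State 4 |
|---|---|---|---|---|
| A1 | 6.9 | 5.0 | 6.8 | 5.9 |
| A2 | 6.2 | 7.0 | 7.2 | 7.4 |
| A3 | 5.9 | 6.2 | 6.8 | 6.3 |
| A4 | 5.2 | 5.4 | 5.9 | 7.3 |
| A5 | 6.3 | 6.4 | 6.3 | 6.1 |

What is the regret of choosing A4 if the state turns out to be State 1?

Best payoff under State 1 is 6.9.
Regret = 6.9 − 5.2 = 1.7.

1.7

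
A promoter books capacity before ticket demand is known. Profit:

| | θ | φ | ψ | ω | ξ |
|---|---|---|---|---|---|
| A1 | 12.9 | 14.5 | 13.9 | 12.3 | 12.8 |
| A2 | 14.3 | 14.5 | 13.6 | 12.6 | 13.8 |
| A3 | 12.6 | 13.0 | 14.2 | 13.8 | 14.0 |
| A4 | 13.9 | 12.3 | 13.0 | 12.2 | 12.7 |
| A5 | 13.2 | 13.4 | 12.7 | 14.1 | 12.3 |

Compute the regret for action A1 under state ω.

1.8

Best payoff under ω is 14.1.
Regret = 14.1 − 12.3 = 1.8.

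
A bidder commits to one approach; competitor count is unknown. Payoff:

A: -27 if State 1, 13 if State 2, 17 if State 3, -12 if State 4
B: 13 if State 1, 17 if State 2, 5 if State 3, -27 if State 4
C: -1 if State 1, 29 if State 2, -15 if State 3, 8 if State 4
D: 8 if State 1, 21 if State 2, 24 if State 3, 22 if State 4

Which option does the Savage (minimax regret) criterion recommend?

Column bests: State 1=13, State 2=29, State 3=24, State 4=22.
A regrets: 40, 16, 7, 34 → max 40
B regrets: 0, 12, 19, 49 → max 49
C regrets: 14, 0, 39, 14 → max 39
D regrets: 5, 8, 0, 0 → max 8
Smallest max regret = 8 → D.

D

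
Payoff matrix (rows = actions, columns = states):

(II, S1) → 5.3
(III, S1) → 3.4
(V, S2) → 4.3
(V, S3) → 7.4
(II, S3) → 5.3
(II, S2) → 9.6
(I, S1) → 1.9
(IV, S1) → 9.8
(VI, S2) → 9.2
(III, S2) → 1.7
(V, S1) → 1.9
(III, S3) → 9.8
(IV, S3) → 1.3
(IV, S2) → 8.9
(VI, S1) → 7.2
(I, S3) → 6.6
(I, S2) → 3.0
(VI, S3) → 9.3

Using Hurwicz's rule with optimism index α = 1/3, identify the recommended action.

I: 1/3·6.6 + 2/3·1.9 = 52/15
II: 1/3·9.6 + 2/3·5.3 = 101/15
III: 1/3·9.8 + 2/3·1.7 = 4.4
IV: 1/3·9.8 + 2/3·1.3 = 62/15
V: 1/3·7.4 + 2/3·1.9 = 56/15
VI: 1/3·9.3 + 2/3·7.2 = 7.9
Highest Hurwicz score = 7.9 → VI.

VI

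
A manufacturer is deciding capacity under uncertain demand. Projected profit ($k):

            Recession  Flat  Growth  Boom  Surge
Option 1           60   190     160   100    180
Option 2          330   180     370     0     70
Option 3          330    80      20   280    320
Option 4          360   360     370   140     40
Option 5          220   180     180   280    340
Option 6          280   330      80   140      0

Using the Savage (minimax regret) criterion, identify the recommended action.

Option 5

Column bests: Recession=360, Flat=360, Growth=370, Boom=280, Surge=340.
Option 1 regrets: 300, 170, 210, 180, 160 → max 300
Option 2 regrets: 30, 180, 0, 280, 270 → max 280
Option 3 regrets: 30, 280, 350, 0, 20 → max 350
Option 4 regrets: 0, 0, 0, 140, 300 → max 300
Option 5 regrets: 140, 180, 190, 0, 0 → max 190
Option 6 regrets: 80, 30, 290, 140, 340 → max 340
Smallest max regret = 190 → Option 5.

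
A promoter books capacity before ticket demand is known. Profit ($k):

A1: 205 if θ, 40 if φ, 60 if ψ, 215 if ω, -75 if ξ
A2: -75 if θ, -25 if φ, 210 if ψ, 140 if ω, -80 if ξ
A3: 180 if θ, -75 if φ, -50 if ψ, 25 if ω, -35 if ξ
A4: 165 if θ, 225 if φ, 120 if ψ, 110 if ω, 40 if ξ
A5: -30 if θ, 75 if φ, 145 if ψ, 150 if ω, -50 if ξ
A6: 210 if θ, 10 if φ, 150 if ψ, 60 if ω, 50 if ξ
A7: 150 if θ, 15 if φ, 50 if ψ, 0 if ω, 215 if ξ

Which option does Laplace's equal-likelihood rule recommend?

Row averages: A1=89, A2=34, A3=9, A4=132, A5=58, A6=96, A7=86
Highest average = 132 → A4.

A4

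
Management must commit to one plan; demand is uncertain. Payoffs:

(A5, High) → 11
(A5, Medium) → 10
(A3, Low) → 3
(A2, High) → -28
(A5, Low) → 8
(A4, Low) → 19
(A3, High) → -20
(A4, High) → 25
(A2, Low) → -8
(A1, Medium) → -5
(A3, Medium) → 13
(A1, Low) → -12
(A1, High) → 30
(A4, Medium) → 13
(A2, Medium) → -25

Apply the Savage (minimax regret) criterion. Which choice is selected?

Column bests: Low=19, Medium=13, High=30.
A1 regrets: 31, 18, 0 → max 31
A2 regrets: 27, 38, 58 → max 58
A3 regrets: 16, 0, 50 → max 50
A4 regrets: 0, 0, 5 → max 5
A5 regrets: 11, 3, 19 → max 19
Smallest max regret = 5 → A4.

A4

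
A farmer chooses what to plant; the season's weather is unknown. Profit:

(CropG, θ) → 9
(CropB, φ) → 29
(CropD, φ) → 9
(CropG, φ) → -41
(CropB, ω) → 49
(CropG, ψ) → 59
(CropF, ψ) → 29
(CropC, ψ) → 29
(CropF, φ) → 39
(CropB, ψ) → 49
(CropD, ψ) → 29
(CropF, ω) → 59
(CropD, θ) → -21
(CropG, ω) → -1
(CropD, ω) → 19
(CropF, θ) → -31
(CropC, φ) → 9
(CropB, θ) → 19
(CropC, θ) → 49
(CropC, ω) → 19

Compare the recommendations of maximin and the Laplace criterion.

maximin → CropB; laplace → CropB (agree)

Row minima: CropF=-31, CropG=-41, CropD=-21, CropB=19, CropC=9
Best worst-case = 19 → CropB.
Row averages: CropF=24, CropG=6.5, CropD=9, CropB=36.5, CropC=26.5
Highest average = 36.5 → CropB.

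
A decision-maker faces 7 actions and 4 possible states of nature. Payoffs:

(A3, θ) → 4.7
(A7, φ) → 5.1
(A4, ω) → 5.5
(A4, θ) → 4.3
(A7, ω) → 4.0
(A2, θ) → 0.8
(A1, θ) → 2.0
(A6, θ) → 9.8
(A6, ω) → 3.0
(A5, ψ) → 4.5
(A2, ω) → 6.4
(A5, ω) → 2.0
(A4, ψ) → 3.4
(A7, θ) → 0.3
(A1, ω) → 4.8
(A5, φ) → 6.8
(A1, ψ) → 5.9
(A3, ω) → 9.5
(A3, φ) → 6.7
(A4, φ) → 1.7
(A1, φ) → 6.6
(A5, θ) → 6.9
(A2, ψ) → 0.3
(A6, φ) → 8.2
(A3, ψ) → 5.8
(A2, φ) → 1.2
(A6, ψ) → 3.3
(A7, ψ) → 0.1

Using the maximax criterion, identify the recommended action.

Row maxima: A1=6.6, A2=6.4, A3=9.5, A4=5.5, A5=6.9, A6=9.8, A7=5.1
Best best-case = 9.8 → A6.

A6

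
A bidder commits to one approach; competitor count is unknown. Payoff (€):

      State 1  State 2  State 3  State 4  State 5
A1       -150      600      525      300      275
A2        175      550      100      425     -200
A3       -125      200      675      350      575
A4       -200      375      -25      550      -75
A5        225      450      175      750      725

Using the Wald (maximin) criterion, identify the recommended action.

A5

Row minima: A1=-150, A2=-200, A3=-125, A4=-200, A5=175
Best worst-case = 175 → A5.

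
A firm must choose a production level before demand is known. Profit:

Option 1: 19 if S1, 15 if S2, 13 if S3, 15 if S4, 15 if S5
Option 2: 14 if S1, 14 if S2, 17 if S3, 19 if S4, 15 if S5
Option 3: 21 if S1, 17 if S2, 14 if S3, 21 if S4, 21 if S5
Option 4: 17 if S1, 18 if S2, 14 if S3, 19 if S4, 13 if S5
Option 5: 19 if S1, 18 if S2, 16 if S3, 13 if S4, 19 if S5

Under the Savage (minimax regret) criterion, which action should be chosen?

Column bests: S1=21, S2=18, S3=17, S4=21, S5=21.
Option 1 regrets: 2, 3, 4, 6, 6 → max 6
Option 2 regrets: 7, 4, 0, 2, 6 → max 7
Option 3 regrets: 0, 1, 3, 0, 0 → max 3
Option 4 regrets: 4, 0, 3, 2, 8 → max 8
Option 5 regrets: 2, 0, 1, 8, 2 → max 8
Smallest max regret = 3 → Option 3.

Option 3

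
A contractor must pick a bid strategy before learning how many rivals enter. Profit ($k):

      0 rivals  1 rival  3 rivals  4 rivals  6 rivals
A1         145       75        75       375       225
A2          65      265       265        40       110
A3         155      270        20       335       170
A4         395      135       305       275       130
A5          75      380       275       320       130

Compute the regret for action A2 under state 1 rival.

Best payoff under 1 rival is 380.
Regret = 380 − 265 = 115.

115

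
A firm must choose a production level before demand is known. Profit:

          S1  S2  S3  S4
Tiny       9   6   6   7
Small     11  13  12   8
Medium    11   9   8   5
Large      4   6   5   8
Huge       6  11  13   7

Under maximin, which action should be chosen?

Row minima: Tiny=6, Small=8, Medium=5, Large=4, Huge=6
Best worst-case = 8 → Small.

Small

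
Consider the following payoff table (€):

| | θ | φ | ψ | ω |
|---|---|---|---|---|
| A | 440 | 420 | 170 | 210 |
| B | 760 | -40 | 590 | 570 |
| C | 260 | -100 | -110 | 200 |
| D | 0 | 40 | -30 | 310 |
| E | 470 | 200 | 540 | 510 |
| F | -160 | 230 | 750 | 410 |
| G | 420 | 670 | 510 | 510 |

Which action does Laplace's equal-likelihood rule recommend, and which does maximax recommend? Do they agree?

laplace → G; maximax → B (disagree)

Row averages: A=310, B=470, C=62.5, D=80, E=430, F=307.5, G=527.5
Highest average = 527.5 → G.
Row maxima: A=440, B=760, C=260, D=310, E=540, F=750, G=670
Best best-case = 760 → B.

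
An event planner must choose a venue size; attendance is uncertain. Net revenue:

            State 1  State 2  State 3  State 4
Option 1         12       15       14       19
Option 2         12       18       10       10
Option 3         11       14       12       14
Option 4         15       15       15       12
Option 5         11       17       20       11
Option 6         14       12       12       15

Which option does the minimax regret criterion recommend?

Column bests: State 1=15, State 2=18, State 3=20, State 4=19.
Option 1 regrets: 3, 3, 6, 0 → max 6
Option 2 regrets: 3, 0, 10, 9 → max 10
Option 3 regrets: 4, 4, 8, 5 → max 8
Option 4 regrets: 0, 3, 5, 7 → max 7
Option 5 regrets: 4, 1, 0, 8 → max 8
Option 6 regrets: 1, 6, 8, 4 → max 8
Smallest max regret = 6 → Option 1.

Option 1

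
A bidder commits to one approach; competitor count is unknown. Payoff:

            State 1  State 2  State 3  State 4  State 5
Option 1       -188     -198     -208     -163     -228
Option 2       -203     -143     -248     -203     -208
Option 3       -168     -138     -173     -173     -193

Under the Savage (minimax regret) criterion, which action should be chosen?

Column bests: State 1=-168, State 2=-138, State 3=-173, State 4=-163, State 5=-193.
Option 1 regrets: 20, 60, 35, 0, 35 → max 60
Option 2 regrets: 35, 5, 75, 40, 15 → max 75
Option 3 regrets: 0, 0, 0, 10, 0 → max 10
Smallest max regret = 10 → Option 3.

Option 3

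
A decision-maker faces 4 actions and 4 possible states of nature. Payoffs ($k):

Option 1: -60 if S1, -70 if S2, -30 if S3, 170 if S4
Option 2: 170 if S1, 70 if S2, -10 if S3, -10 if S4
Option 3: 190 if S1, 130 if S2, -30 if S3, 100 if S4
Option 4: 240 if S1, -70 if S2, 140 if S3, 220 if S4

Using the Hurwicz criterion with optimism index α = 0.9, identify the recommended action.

Option 1: 0.9·170 + 0.1·(-70) = 146
Option 2: 0.9·170 + 0.1·(-10) = 152
Option 3: 0.9·190 + 0.1·(-30) = 168
Option 4: 0.9·240 + 0.1·(-70) = 209
Highest Hurwicz score = 209 → Option 4.

Option 4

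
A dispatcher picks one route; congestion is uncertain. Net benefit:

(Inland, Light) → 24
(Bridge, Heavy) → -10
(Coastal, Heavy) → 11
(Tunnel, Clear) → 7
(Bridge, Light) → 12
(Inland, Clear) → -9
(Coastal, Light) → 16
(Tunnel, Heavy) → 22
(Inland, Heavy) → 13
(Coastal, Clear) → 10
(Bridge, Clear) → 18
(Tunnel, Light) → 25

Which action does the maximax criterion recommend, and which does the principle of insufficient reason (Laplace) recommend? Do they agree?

Row maxima: Inland=24, Tunnel=25, Coastal=16, Bridge=18
Best best-case = 25 → Tunnel.
Row averages: Inland=28/3, Tunnel=18, Coastal=37/3, Bridge=20/3
Highest average = 18 → Tunnel.

maximax → Tunnel; laplace → Tunnel (agree)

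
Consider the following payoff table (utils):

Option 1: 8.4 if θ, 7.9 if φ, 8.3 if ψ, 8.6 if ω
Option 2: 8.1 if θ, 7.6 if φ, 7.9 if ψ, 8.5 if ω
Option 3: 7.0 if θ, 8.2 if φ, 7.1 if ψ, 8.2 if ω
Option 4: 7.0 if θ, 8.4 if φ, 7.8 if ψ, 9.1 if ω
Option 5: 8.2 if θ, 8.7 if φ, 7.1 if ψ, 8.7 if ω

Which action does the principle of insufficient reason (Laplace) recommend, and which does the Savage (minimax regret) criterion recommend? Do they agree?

laplace → Option 1; minimax regret → Option 1 (agree)

Row averages: Option 1=8.3, Option 2=8.025, Option 3=7.625, Option 4=8.075, Option 5=8.175
Highest average = 8.3 → Option 1.
Column bests: θ=8.4, φ=8.7, ψ=8.3, ω=9.1.
Option 1 regrets: 0.0, 0.8, 0.0, 0.5 → max 0.8
Option 2 regrets: 0.3, 1.1, 0.4, 0.6 → max 1.1
Option 3 regrets: 1.4, 0.5, 1.2, 0.9 → max 1.4
Option 4 regrets: 1.4, 0.3, 0.5, 0.0 → max 1.4
Option 5 regrets: 0.2, 0.0, 1.2, 0.4 → max 1.2
Smallest max regret = 0.8 → Option 1.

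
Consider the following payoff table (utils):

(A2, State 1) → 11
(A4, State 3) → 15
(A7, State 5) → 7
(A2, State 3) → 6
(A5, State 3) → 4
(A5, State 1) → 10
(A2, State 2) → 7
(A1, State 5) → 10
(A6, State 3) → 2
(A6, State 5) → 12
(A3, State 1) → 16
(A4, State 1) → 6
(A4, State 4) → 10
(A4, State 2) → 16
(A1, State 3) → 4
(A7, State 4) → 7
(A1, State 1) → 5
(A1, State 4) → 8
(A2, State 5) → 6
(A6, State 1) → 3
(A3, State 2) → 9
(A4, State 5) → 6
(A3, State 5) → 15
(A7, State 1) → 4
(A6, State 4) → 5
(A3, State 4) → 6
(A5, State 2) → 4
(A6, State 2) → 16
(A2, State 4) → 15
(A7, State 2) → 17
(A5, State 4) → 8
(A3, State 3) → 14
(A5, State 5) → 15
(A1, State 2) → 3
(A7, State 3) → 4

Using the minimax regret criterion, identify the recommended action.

A3

Column bests: State 1=16, State 2=17, State 3=15, State 4=15, State 5=15.
A1 regrets: 11, 14, 11, 7, 5 → max 14
A2 regrets: 5, 10, 9, 0, 9 → max 10
A3 regrets: 0, 8, 1, 9, 0 → max 9
A4 regrets: 10, 1, 0, 5, 9 → max 10
A5 regrets: 6, 13, 11, 7, 0 → max 13
A6 regrets: 13, 1, 13, 10, 3 → max 13
A7 regrets: 12, 0, 11, 8, 8 → max 12
Smallest max regret = 9 → A3.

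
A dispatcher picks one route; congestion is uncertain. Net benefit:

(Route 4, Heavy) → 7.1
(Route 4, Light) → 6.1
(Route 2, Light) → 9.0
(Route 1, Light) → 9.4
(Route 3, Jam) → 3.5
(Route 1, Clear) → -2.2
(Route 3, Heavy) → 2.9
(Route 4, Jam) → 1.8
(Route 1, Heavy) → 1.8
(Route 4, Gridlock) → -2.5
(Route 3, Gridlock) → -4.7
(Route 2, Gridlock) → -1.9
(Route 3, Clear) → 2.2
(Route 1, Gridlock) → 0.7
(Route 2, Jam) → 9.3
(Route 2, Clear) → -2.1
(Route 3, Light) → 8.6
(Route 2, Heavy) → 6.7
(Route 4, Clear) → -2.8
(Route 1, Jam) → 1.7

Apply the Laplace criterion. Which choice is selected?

Route 2

Row averages: Route 1=2.28, Route 2=4.2, Route 3=2.5, Route 4=1.94
Highest average = 4.2 → Route 2.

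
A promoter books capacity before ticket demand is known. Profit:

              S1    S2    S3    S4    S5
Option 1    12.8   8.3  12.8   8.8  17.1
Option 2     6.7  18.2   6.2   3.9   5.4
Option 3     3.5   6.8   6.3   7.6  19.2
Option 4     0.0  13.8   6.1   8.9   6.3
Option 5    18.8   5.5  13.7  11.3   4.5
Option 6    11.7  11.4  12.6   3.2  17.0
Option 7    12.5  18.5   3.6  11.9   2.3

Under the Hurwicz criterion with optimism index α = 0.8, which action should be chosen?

Option 3

Option 1: 0.8·17.1 + 0.2·8.3 = 15.34
Option 2: 0.8·18.2 + 0.2·3.9 = 15.34
Option 3: 0.8·19.2 + 0.2·3.5 = 16.06
Option 4: 0.8·13.8 + 0.2·0.0 = 11.04
Option 5: 0.8·18.8 + 0.2·4.5 = 15.94
Option 6: 0.8·17.0 + 0.2·3.2 = 14.24
Option 7: 0.8·18.5 + 0.2·2.3 = 15.26
Highest Hurwicz score = 16.06 → Option 3.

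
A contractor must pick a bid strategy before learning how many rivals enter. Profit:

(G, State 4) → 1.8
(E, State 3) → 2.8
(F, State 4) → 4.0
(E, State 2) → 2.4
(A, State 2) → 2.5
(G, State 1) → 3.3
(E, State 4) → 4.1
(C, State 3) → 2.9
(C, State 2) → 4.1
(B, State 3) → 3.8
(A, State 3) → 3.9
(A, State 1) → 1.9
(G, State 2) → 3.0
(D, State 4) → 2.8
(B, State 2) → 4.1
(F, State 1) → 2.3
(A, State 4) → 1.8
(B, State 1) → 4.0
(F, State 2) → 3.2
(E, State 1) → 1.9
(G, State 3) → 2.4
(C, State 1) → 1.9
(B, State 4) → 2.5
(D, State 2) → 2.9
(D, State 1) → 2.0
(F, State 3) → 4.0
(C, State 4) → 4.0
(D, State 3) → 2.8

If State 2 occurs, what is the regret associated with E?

Best payoff under State 2 is 4.1.
Regret = 4.1 − 2.4 = 1.7.

1.7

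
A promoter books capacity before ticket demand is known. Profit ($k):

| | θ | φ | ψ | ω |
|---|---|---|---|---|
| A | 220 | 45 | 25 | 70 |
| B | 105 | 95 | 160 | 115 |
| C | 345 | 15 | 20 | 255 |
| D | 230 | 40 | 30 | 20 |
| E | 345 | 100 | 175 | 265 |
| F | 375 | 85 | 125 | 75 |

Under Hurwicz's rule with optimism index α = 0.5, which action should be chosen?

F

A: 0.5·220 + 0.5·25 = 122.5
B: 0.5·160 + 0.5·95 = 127.5
C: 0.5·345 + 0.5·15 = 180
D: 0.5·230 + 0.5·20 = 125
E: 0.5·345 + 0.5·100 = 222.5
F: 0.5·375 + 0.5·75 = 225
Highest Hurwicz score = 225 → F.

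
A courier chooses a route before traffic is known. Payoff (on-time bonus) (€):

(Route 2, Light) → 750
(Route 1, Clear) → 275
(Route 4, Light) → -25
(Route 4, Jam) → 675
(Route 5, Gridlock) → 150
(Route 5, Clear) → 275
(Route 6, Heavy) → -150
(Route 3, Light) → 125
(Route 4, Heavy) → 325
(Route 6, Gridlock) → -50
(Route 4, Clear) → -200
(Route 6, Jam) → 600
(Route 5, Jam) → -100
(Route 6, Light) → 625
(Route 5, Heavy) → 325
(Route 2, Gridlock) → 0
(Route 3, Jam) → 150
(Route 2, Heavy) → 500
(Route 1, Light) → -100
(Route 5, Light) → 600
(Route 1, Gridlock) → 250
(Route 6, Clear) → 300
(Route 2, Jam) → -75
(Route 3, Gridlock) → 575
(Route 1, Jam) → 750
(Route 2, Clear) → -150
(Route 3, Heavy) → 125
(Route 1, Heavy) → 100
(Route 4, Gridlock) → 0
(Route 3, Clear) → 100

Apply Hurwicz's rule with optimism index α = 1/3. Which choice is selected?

Route 3

Route 1: 1/3·750 + 2/3·(-100) = 550/3
Route 2: 1/3·750 + 2/3·(-150) = 150
Route 3: 1/3·575 + 2/3·100 = 775/3
Route 4: 1/3·675 + 2/3·(-200) = 275/3
Route 5: 1/3·600 + 2/3·(-100) = 400/3
Route 6: 1/3·625 + 2/3·(-150) = 325/3
Highest Hurwicz score = 775/3 → Route 3.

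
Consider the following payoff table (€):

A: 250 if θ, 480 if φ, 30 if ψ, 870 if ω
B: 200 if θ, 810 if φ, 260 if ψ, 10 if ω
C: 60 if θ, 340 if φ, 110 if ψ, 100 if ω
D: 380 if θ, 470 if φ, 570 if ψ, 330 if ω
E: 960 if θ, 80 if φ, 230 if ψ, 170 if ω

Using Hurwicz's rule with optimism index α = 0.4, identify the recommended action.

A: 0.4·870 + 0.6·30 = 366
B: 0.4·810 + 0.6·10 = 330
C: 0.4·340 + 0.6·60 = 172
D: 0.4·570 + 0.6·330 = 426
E: 0.4·960 + 0.6·80 = 432
Highest Hurwicz score = 432 → E.

E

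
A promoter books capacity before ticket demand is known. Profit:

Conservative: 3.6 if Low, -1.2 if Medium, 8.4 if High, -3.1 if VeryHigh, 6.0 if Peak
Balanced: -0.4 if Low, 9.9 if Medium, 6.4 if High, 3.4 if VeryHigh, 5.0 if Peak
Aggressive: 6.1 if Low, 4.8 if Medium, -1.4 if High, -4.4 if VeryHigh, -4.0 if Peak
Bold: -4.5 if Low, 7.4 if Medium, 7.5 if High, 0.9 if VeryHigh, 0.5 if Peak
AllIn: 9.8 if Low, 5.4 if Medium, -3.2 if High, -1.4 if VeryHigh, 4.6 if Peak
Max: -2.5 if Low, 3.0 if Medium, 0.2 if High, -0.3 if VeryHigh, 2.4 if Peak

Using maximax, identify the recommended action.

Balanced

Row maxima: Conservative=8.4, Balanced=9.9, Aggressive=6.1, Bold=7.5, AllIn=9.8, Max=3.0
Best best-case = 9.9 → Balanced.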